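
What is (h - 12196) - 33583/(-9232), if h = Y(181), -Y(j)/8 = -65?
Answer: -107759249/9232 ≈ -11672.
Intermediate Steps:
Y(j) = 520 (Y(j) = -8*(-65) = 520)
h = 520
(h - 12196) - 33583/(-9232) = (520 - 12196) - 33583/(-9232) = -11676 - 33583*(-1/9232) = -11676 + 33583/9232 = -107759249/9232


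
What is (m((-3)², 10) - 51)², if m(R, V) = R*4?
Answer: 225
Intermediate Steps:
m(R, V) = 4*R
(m((-3)², 10) - 51)² = (4*(-3)² - 51)² = (4*9 - 51)² = (36 - 51)² = (-15)² = 225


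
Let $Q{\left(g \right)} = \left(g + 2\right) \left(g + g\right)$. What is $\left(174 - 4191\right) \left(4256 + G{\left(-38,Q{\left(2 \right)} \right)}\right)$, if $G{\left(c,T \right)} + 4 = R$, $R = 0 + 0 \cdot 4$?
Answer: $-17080284$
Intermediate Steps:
$Q{\left(g \right)} = 2 g \left(2 + g\right)$ ($Q{\left(g \right)} = \left(2 + g\right) 2 g = 2 g \left(2 + g\right)$)
$R = 0$ ($R = 0 + 0 = 0$)
$G{\left(c,T \right)} = -4$ ($G{\left(c,T \right)} = -4 + 0 = -4$)
$\left(174 - 4191\right) \left(4256 + G{\left(-38,Q{\left(2 \right)} \right)}\right) = \left(174 - 4191\right) \left(4256 - 4\right) = \left(-4017\right) 4252 = -17080284$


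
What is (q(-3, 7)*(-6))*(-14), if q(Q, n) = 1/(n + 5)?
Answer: 7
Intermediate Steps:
q(Q, n) = 1/(5 + n)
(q(-3, 7)*(-6))*(-14) = (-6/(5 + 7))*(-14) = (-6/12)*(-14) = ((1/12)*(-6))*(-14) = -½*(-14) = 7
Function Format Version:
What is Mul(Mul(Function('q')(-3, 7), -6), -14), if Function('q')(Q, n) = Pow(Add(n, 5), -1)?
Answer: 7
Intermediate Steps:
Function('q')(Q, n) = Pow(Add(5, n), -1)
Mul(Mul(Function('q')(-3, 7), -6), -14) = Mul(Mul(Pow(Add(5, 7), -1), -6), -14) = Mul(Mul(Pow(12, -1), -6), -14) = Mul(Mul(Rational(1, 12), -6), -14) = Mul(Rational(-1, 2), -14) = 7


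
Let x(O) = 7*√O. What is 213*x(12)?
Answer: 2982*√3 ≈ 5165.0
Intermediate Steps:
213*x(12) = 213*(7*√12) = 213*(7*(2*√3)) = 213*(14*√3) = 2982*√3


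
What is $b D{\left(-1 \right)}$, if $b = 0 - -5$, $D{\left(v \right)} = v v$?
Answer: $5$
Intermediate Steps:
$D{\left(v \right)} = v^{2}$
$b = 5$ ($b = 0 + 5 = 5$)
$b D{\left(-1 \right)} = 5 \left(-1\right)^{2} = 5 \cdot 1 = 5$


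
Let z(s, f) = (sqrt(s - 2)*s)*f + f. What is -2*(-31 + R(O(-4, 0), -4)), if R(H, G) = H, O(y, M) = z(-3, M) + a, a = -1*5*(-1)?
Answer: 52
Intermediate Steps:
z(s, f) = f + f*s*sqrt(-2 + s) (z(s, f) = (sqrt(-2 + s)*s)*f + f = (s*sqrt(-2 + s))*f + f = f*s*sqrt(-2 + s) + f = f + f*s*sqrt(-2 + s))
a = 5 (a = -5*(-1) = 5)
O(y, M) = 5 + M*(1 - 3*I*sqrt(5)) (O(y, M) = M*(1 - 3*sqrt(-2 - 3)) + 5 = M*(1 - 3*I*sqrt(5)) + 5 = 5 + M*(1 - 3*I*sqrt(5)))
-2*(-31 + R(O(-4, 0), -4)) = -2*(-31 + (5 + 0*(1 - 3*I*sqrt(5)))) = -2*(-31 + (5 + 0)) = -2*(-31 + 5) = -2*(-26) = 52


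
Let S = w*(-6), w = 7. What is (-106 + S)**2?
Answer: 21904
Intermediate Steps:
S = -42 (S = 7*(-6) = -42)
(-106 + S)**2 = (-106 - 42)**2 = (-148)**2 = 21904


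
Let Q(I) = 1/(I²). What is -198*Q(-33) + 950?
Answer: 10448/11 ≈ 949.82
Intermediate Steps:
Q(I) = I⁻²
-198*Q(-33) + 950 = -198/(-33)² + 950 = -198*1/1089 + 950 = -2/11 + 950 = 10448/11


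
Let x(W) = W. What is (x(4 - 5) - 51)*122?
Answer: -6344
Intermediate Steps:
(x(4 - 5) - 51)*122 = ((4 - 5) - 51)*122 = (-1 - 51)*122 = -52*122 = -6344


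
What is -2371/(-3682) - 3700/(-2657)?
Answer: 19923147/9783074 ≈ 2.0365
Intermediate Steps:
-2371/(-3682) - 3700/(-2657) = -2371*(-1/3682) - 3700*(-1/2657) = 2371/3682 + 3700/2657 = 19923147/9783074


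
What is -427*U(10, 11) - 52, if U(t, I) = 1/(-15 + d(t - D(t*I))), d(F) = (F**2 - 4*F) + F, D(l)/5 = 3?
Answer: -1727/25 ≈ -69.080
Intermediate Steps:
D(l) = 15 (D(l) = 5*3 = 15)
d(F) = F**2 - 3*F
U(t, I) = 1/(-15 + (-18 + t)*(-15 + t)) (U(t, I) = 1/(-15 + (t - 1*15)*(-3 + (t - 1*15))) = 1/(-15 + (t - 15)*(-3 + (t - 15))) = 1/(-15 + (-15 + t)*(-3 + (-15 + t))) = 1/(-15 + (-15 + t)*(-18 + t)) = 1/(-15 + (-18 + t)*(-15 + t)))
-427*U(10, 11) - 52 = -427/(-15 + (-18 + 10)*(-15 + 10)) - 52 = -427/(-15 - 8*(-5)) - 52 = -427/(-15 + 40) - 52 = -427/25 - 52 = -1727/25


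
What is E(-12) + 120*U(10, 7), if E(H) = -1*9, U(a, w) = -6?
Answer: -729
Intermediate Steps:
E(H) = -9
E(-12) + 120*U(10, 7) = -9 + 120*(-6) = -9 - 720 = -729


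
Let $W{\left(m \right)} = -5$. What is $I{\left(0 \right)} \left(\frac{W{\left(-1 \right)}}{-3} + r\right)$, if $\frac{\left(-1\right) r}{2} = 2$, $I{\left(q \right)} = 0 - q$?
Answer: $0$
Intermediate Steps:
$I{\left(q \right)} = - q$
$r = -4$ ($r = \left(-2\right) 2 = -4$)
$I{\left(0 \right)} \left(\frac{W{\left(-1 \right)}}{-3} + r\right) = \left(-1\right) 0 \left(- \frac{5}{-3} - 4\right) = 0 \left(\left(-5\right) \left(- \frac{1}{3}\right) - 4\right) = 0 \left(\frac{5}{3} - 4\right) = 0 \left(- \frac{7}{3}\right) = 0$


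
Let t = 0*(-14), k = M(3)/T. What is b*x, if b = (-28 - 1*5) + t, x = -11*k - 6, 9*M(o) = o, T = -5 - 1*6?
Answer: 187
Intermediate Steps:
T = -11 (T = -5 - 6 = -11)
M(o) = o/9
k = -1/33 (k = ((1/9)*3)/(-11) = (1/3)*(-1/11) = -1/33 ≈ -0.030303)
x = -17/3 (x = -11*(-1/33) - 6 = 1/3 - 6 = -17/3 ≈ -5.6667)
t = 0
b = -33 (b = (-28 - 1*5) + 0 = (-28 - 5) + 0 = -33 + 0 = -33)
b*x = -33*(-17/3) = 187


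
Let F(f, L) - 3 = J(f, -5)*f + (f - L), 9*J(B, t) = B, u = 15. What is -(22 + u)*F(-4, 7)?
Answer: 2072/9 ≈ 230.22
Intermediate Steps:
J(B, t) = B/9
F(f, L) = 3 + f - L + f²/9 (F(f, L) = 3 + ((f/9)*f + (f - L)) = 3 + (f²/9 + (f - L)) = 3 + (f - L + f²/9) = 3 + f - L + f²/9)
-(22 + u)*F(-4, 7) = -(22 + 15)*(3 - 4 - 1*7 + (⅑)*(-4)²) = -37*(3 - 4 - 7 + (⅑)*16) = -37*(3 - 4 - 7 + 16/9) = -37*(-56)/9 = -1*(-2072/9) = 2072/9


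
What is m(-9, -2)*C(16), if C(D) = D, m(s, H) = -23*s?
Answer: 3312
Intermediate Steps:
m(-9, -2)*C(16) = -23*(-9)*16 = 207*16 = 3312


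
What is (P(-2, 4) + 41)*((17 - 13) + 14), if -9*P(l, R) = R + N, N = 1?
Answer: 728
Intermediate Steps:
P(l, R) = -⅑ - R/9 (P(l, R) = -(R + 1)/9 = -(1 + R)/9 = -⅑ - R/9)
(P(-2, 4) + 41)*((17 - 13) + 14) = ((-⅑ - ⅑*4) + 41)*((17 - 13) + 14) = ((-⅑ - 4/9) + 41)*(4 + 14) = (-5/9 + 41)*18 = (364/9)*18 = 728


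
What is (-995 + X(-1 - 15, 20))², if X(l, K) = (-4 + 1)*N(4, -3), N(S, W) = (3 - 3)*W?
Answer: 990025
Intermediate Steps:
N(S, W) = 0 (N(S, W) = 0*W = 0)
X(l, K) = 0 (X(l, K) = (-4 + 1)*0 = -3*0 = 0)
(-995 + X(-1 - 15, 20))² = (-995 + 0)² = (-995)² = 990025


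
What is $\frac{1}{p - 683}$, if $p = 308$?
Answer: $- \frac{1}{375} \approx -0.0026667$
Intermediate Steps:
$\frac{1}{p - 683} = \frac{1}{308 - 683} = \frac{1}{-375} = - \frac{1}{375}$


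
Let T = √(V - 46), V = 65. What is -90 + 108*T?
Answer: -90 + 108*√19 ≈ 380.76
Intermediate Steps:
T = √19 (T = √(65 - 46) = √19 ≈ 4.3589)
-90 + 108*T = -90 + 108*√19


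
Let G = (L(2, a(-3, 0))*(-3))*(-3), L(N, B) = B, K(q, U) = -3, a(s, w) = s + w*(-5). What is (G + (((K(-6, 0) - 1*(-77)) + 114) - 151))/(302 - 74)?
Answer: 5/114 ≈ 0.043860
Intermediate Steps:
a(s, w) = s - 5*w
G = -27 (G = ((-3 - 5*0)*(-3))*(-3) = ((-3 + 0)*(-3))*(-3) = -3*(-3)*(-3) = 9*(-3) = -27)
(G + (((K(-6, 0) - 1*(-77)) + 114) - 151))/(302 - 74) = (-27 + (((-3 - 1*(-77)) + 114) - 151))/(302 - 74) = (-27 + (((-3 + 77) + 114) - 151))/228 = (-27 + ((74 + 114) - 151))*(1/228) = (-27 + (188 - 151))*(1/228) = (-27 + 37)*(1/228) = 10*(1/228) = 5/114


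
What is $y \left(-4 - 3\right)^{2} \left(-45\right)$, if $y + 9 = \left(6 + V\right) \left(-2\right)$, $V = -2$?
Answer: $37485$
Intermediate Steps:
$y = -17$ ($y = -9 + \left(6 - 2\right) \left(-2\right) = -9 + 4 \left(-2\right) = -9 - 8 = -17$)
$y \left(-4 - 3\right)^{2} \left(-45\right) = - 17 \left(-4 - 3\right)^{2} \left(-45\right) = - 17 \left(-7\right)^{2} \left(-45\right) = \left(-17\right) 49 \left(-45\right) = \left(-833\right) \left(-45\right) = 37485$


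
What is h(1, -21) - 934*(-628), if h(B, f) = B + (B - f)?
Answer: 586575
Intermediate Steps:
h(B, f) = -f + 2*B
h(1, -21) - 934*(-628) = (-1*(-21) + 2*1) - 934*(-628) = (21 + 2) + 586552 = 23 + 586552 = 586575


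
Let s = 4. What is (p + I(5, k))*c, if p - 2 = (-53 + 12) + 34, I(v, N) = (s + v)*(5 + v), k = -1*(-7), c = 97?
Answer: 8245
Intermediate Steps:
k = 7
I(v, N) = (4 + v)*(5 + v)
p = -5 (p = 2 + ((-53 + 12) + 34) = 2 + (-41 + 34) = 2 - 7 = -5)
(p + I(5, k))*c = (-5 + (20 + 5² + 9*5))*97 = (-5 + (20 + 25 + 45))*97 = (-5 + 90)*97 = 85*97 = 8245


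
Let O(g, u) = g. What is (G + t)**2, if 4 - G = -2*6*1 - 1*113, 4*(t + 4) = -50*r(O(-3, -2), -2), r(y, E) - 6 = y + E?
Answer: 50625/4 ≈ 12656.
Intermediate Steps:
r(y, E) = 6 + E + y (r(y, E) = 6 + (y + E) = 6 + (E + y) = 6 + E + y)
t = -33/2 (t = -4 + (-50*(6 - 2 - 3))/4 = -4 + (-50*1)/4 = -4 + (1/4)*(-50) = -4 - 25/2 = -33/2 ≈ -16.500)
G = 129 (G = 4 - (-2*6*1 - 1*113) = 4 - (-12*1 - 113) = 4 - (-12 - 113) = 4 - 1*(-125) = 4 + 125 = 129)
(G + t)**2 = (129 - 33/2)**2 = (225/2)**2 = 50625/4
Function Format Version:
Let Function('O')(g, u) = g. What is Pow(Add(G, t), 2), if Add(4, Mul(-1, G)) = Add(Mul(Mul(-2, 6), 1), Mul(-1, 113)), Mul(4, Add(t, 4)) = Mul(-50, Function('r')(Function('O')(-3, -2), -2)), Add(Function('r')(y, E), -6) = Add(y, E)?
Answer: Rational(50625, 4) ≈ 12656.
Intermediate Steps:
Function('r')(y, E) = Add(6, E, y) (Function('r')(y, E) = Add(6, Add(y, E)) = Add(6, Add(E, y)) = Add(6, E, y))
t = Rational(-33, 2) (t = Add(-4, Mul(Rational(1, 4), Mul(-50, Add(6, -2, -3)))) = Add(-4, Mul(Rational(1, 4), Mul(-50, 1))) = Add(-4, Mul(Rational(1, 4), -50)) = Add(-4, Rational(-25, 2)) = Rational(-33, 2) ≈ -16.500)
G = 129 (G = Add(4, Mul(-1, Add(Mul(Mul(-2, 6), 1), Mul(-1, 113)))) = Add(4, Mul(-1, Add(Mul(-12, 1), -113))) = Add(4, Mul(-1, Add(-12, -113))) = Add(4, Mul(-1, -125)) = Add(4, 125) = 129)
Pow(Add(G, t), 2) = Pow(Add(129, Rational(-33, 2)), 2) = Pow(Rational(225, 2), 2) = Rational(50625, 4)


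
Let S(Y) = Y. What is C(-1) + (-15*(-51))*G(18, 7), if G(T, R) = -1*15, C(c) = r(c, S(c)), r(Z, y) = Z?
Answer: -11476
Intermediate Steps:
C(c) = c
G(T, R) = -15
C(-1) + (-15*(-51))*G(18, 7) = -1 - 15*(-51)*(-15) = -1 + 765*(-15) = -1 - 11475 = -11476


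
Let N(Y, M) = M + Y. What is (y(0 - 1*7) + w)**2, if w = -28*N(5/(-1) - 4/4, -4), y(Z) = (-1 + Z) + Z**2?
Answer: 103041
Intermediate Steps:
y(Z) = -1 + Z + Z**2
w = 280 (w = -28*(-4 + (5/(-1) - 4/4)) = -28*(-4 + (5*(-1) - 4*1/4)) = -28*(-4 + (-5 - 1)) = -28*(-4 - 6) = -28*(-10) = 280)
(y(0 - 1*7) + w)**2 = ((-1 + (0 - 1*7) + (0 - 1*7)**2) + 280)**2 = ((-1 + (0 - 7) + (0 - 7)**2) + 280)**2 = ((-1 - 7 + (-7)**2) + 280)**2 = ((-1 - 7 + 49) + 280)**2 = (41 + 280)**2 = 321**2 = 103041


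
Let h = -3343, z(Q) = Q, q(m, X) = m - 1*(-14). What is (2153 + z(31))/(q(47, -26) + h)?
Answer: -364/547 ≈ -0.66545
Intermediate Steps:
q(m, X) = 14 + m (q(m, X) = m + 14 = 14 + m)
(2153 + z(31))/(q(47, -26) + h) = (2153 + 31)/((14 + 47) - 3343) = 2184/(61 - 3343) = 2184/(-3282) = 2184*(-1/3282) = -364/547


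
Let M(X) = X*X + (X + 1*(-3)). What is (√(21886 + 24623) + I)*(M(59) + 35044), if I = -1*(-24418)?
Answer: 942070858 + 38581*√46509 ≈ 9.5039e+8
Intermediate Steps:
I = 24418
M(X) = -3 + X + X² (M(X) = X² + (X - 3) = X² + (-3 + X) = -3 + X + X²)
(√(21886 + 24623) + I)*(M(59) + 35044) = (√(21886 + 24623) + 24418)*((-3 + 59 + 59²) + 35044) = (√46509 + 24418)*((-3 + 59 + 3481) + 35044) = (24418 + √46509)*(3537 + 35044) = (24418 + √46509)*38581 = 942070858 + 38581*√46509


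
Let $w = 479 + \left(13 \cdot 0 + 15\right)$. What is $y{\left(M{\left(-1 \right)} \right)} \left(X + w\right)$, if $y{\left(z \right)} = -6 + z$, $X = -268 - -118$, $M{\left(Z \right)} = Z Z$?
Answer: $-1720$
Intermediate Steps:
$M{\left(Z \right)} = Z^{2}$
$X = -150$ ($X = -268 + 118 = -150$)
$w = 494$ ($w = 479 + \left(0 + 15\right) = 479 + 15 = 494$)
$y{\left(M{\left(-1 \right)} \right)} \left(X + w\right) = \left(-6 + \left(-1\right)^{2}\right) \left(-150 + 494\right) = \left(-6 + 1\right) 344 = \left(-5\right) 344 = -1720$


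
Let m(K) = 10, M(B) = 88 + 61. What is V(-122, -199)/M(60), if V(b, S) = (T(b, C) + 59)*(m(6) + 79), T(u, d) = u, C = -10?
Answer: -5607/149 ≈ -37.631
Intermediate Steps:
M(B) = 149
V(b, S) = 5251 + 89*b (V(b, S) = (b + 59)*(10 + 79) = (59 + b)*89 = 5251 + 89*b)
V(-122, -199)/M(60) = (5251 + 89*(-122))/149 = (5251 - 10858)*(1/149) = -5607*1/149 = -5607/149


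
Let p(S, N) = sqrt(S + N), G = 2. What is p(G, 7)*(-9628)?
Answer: -28884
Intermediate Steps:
p(S, N) = sqrt(N + S)
p(G, 7)*(-9628) = sqrt(7 + 2)*(-9628) = sqrt(9)*(-9628) = 3*(-9628) = -28884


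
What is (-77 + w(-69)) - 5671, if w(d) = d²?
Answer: -987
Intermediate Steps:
(-77 + w(-69)) - 5671 = (-77 + (-69)²) - 5671 = (-77 + 4761) - 5671 = 4684 - 5671 = -987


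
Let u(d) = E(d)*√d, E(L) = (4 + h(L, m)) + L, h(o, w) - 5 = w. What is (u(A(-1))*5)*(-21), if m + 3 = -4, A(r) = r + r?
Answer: 0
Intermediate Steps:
A(r) = 2*r
m = -7 (m = -3 - 4 = -7)
h(o, w) = 5 + w
E(L) = 2 + L (E(L) = (4 + (5 - 7)) + L = (4 - 2) + L = 2 + L)
u(d) = √d*(2 + d) (u(d) = (2 + d)*√d = √d*(2 + d))
(u(A(-1))*5)*(-21) = ((√(2*(-1))*(2 + 2*(-1)))*5)*(-21) = ((√(-2)*(2 - 2))*5)*(-21) = (((I*√2)*0)*5)*(-21) = (0*5)*(-21) = 0*(-21) = 0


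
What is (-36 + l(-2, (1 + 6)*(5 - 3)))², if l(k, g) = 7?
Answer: 841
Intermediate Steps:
(-36 + l(-2, (1 + 6)*(5 - 3)))² = (-36 + 7)² = (-29)² = 841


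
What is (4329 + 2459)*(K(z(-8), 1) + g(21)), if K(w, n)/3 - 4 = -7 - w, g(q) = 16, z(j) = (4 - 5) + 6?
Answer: -54304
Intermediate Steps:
z(j) = 5 (z(j) = -1 + 6 = 5)
K(w, n) = -9 - 3*w (K(w, n) = 12 + 3*(-7 - w) = 12 + (-21 - 3*w) = -9 - 3*w)
(4329 + 2459)*(K(z(-8), 1) + g(21)) = (4329 + 2459)*((-9 - 3*5) + 16) = 6788*((-9 - 15) + 16) = 6788*(-24 + 16) = 6788*(-8) = -54304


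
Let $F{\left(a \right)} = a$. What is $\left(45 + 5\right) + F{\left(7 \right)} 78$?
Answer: $596$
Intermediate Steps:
$\left(45 + 5\right) + F{\left(7 \right)} 78 = \left(45 + 5\right) + 7 \cdot 78 = 50 + 546 = 596$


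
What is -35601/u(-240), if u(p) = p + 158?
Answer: 35601/82 ≈ 434.16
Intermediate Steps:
u(p) = 158 + p
-35601/u(-240) = -35601/(158 - 240) = -35601/(-82) = -35601*(-1/82) = 35601/82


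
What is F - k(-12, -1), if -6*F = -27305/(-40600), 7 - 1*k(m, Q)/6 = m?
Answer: -5559541/48720 ≈ -114.11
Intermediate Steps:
k(m, Q) = 42 - 6*m
F = -5461/48720 (F = -(-27305)/(6*(-40600)) = -(-27305)*(-1)/(6*40600) = -⅙*5461/8120 = -5461/48720 ≈ -0.11209)
F - k(-12, -1) = -5461/48720 - (42 - 6*(-12)) = -5461/48720 - (42 + 72) = -5461/48720 - 1*114 = -5461/48720 - 114 = -5559541/48720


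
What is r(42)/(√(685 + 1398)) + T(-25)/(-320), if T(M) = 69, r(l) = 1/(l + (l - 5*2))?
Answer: -69/320 + √2083/154142 ≈ -0.21533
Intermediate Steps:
r(l) = 1/(-10 + 2*l) (r(l) = 1/(l + (l - 10)) = 1/(l + (-10 + l)) = 1/(-10 + 2*l))
r(42)/(√(685 + 1398)) + T(-25)/(-320) = (1/(2*(-5 + 42)))/(√(685 + 1398)) + 69/(-320) = ((½)/37)/(√2083) + 69*(-1/320) = ((½)*(1/37))*(√2083/2083) - 69/320 = (√2083/2083)/74 - 69/320 = √2083/154142 - 69/320 = -69/320 + √2083/154142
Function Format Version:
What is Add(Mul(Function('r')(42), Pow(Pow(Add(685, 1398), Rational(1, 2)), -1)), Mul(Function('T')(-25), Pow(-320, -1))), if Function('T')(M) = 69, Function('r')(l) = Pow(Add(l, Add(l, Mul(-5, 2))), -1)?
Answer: Add(Rational(-69, 320), Mul(Rational(1, 154142), Pow(2083, Rational(1, 2)))) ≈ -0.21533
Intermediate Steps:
Function('r')(l) = Pow(Add(-10, Mul(2, l)), -1) (Function('r')(l) = Pow(Add(l, Add(l, -10)), -1) = Pow(Add(l, Add(-10, l)), -1) = Pow(Add(-10, Mul(2, l)), -1))
Add(Mul(Function('r')(42), Pow(Pow(Add(685, 1398), Rational(1, 2)), -1)), Mul(Function('T')(-25), Pow(-320, -1))) = Add(Mul(Mul(Rational(1, 2), Pow(Add(-5, 42), -1)), Pow(Pow(Add(685, 1398), Rational(1, 2)), -1)), Mul(69, Pow(-320, -1))) = Add(Mul(Mul(Rational(1, 2), Pow(37, -1)), Pow(Pow(2083, Rational(1, 2)), -1)), Mul(69, Rational(-1, 320))) = Add(Mul(Mul(Rational(1, 2), Rational(1, 37)), Mul(Rational(1, 2083), Pow(2083, Rational(1, 2)))), Rational(-69, 320)) = Add(Mul(Rational(1, 74), Mul(Rational(1, 2083), Pow(2083, Rational(1, 2)))), Rational(-69, 320)) = Add(Mul(Rational(1, 154142), Pow(2083, Rational(1, 2))), Rational(-69, 320)) = Add(Rational(-69, 320), Mul(Rational(1, 154142), Pow(2083, Rational(1, 2))))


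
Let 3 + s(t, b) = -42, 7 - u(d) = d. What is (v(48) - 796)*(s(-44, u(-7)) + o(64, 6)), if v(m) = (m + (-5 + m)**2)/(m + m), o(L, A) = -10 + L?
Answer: -223557/32 ≈ -6986.2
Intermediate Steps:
u(d) = 7 - d
s(t, b) = -45 (s(t, b) = -3 - 42 = -45)
v(m) = (m + (-5 + m)**2)/(2*m) (v(m) = (m + (-5 + m)**2)/((2*m)) = (m + (-5 + m)**2)*(1/(2*m)) = (m + (-5 + m)**2)/(2*m))
(v(48) - 796)*(s(-44, u(-7)) + o(64, 6)) = ((1/2)*(48 + (-5 + 48)**2)/48 - 796)*(-45 + (-10 + 64)) = ((1/2)*(1/48)*(48 + 43**2) - 796)*(-45 + 54) = ((1/2)*(1/48)*(48 + 1849) - 796)*9 = ((1/2)*(1/48)*1897 - 796)*9 = (1897/96 - 796)*9 = -74519/96*9 = -223557/32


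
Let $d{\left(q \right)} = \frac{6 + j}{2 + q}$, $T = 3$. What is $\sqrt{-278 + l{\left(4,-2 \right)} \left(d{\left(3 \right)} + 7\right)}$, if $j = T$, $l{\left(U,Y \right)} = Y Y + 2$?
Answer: $\frac{i \sqrt{5630}}{5} \approx 15.007 i$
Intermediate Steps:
$l{\left(U,Y \right)} = 2 + Y^{2}$ ($l{\left(U,Y \right)} = Y^{2} + 2 = 2 + Y^{2}$)
$j = 3$
$d{\left(q \right)} = \frac{9}{2 + q}$ ($d{\left(q \right)} = \frac{6 + 3}{2 + q} = \frac{9}{2 + q}$)
$\sqrt{-278 + l{\left(4,-2 \right)} \left(d{\left(3 \right)} + 7\right)} = \sqrt{-278 + \left(2 + \left(-2\right)^{2}\right) \left(\frac{9}{2 + 3} + 7\right)} = \sqrt{-278 + \left(2 + 4\right) \left(\frac{9}{5} + 7\right)} = \sqrt{-278 + 6 \left(9 \cdot \frac{1}{5} + 7\right)} = \sqrt{-278 + 6 \left(\frac{9}{5} + 7\right)} = \sqrt{-278 + 6 \cdot \frac{44}{5}} = \sqrt{-278 + \frac{264}{5}} = \sqrt{- \frac{1126}{5}} = \frac{i \sqrt{5630}}{5}$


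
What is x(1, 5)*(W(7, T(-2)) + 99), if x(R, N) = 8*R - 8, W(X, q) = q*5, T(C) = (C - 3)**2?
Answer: 0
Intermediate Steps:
T(C) = (-3 + C)**2
W(X, q) = 5*q
x(R, N) = -8 + 8*R
x(1, 5)*(W(7, T(-2)) + 99) = (-8 + 8*1)*(5*(-3 - 2)**2 + 99) = (-8 + 8)*(5*(-5)**2 + 99) = 0*(5*25 + 99) = 0*(125 + 99) = 0*224 = 0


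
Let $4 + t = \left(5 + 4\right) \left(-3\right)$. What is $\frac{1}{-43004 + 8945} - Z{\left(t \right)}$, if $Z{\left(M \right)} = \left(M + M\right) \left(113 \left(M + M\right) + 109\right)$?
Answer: $- \frac{14564105227}{34059} \approx -4.2761 \cdot 10^{5}$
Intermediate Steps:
$t = -31$ ($t = -4 + \left(5 + 4\right) \left(-3\right) = -4 + 9 \left(-3\right) = -4 - 27 = -31$)
$Z{\left(M \right)} = 2 M \left(109 + 226 M\right)$ ($Z{\left(M \right)} = 2 M \left(113 \cdot 2 M + 109\right) = 2 M \left(226 M + 109\right) = 2 M \left(109 + 226 M\right)$)
$\frac{1}{-43004 + 8945} - Z{\left(t \right)} = \frac{1}{-43004 + 8945} - 2 \left(-31\right) \left(109 + 226 \left(-31\right)\right) = \frac{1}{-34059} - 2 \left(-31\right) \left(109 - 7006\right) = - \frac{1}{34059} - 2 \left(-31\right) \left(-6897\right) = - \frac{1}{34059} - 427614 = - \frac{14564105227}{34059}$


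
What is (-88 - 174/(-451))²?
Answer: 1561356196/203401 ≈ 7676.3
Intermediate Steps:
(-88 - 174/(-451))² = (-88 - 174*(-1/451))² = (-88 + 174/451)² = (-39514/451)² = 1561356196/203401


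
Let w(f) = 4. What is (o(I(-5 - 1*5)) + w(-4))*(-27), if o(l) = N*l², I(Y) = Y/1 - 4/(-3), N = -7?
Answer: 14088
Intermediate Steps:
I(Y) = 4/3 + Y (I(Y) = Y*1 - 4*(-⅓) = Y + 4/3 = 4/3 + Y)
o(l) = -7*l²
(o(I(-5 - 1*5)) + w(-4))*(-27) = (-7*(4/3 + (-5 - 1*5))² + 4)*(-27) = (-7*(4/3 + (-5 - 5))² + 4)*(-27) = (-7*(4/3 - 10)² + 4)*(-27) = (-7*(-26/3)² + 4)*(-27) = (-7*676/9 + 4)*(-27) = (-4732/9 + 4)*(-27) = -4696/9*(-27) = 14088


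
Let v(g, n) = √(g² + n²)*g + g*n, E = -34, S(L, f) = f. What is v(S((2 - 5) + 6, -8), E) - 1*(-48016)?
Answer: 48288 - 16*√305 ≈ 48009.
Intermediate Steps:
v(g, n) = g*n + g*√(g² + n²) (v(g, n) = g*√(g² + n²) + g*n = g*n + g*√(g² + n²))
v(S((2 - 5) + 6, -8), E) - 1*(-48016) = -8*(-34 + √((-8)² + (-34)²)) - 1*(-48016) = -8*(-34 + √(64 + 1156)) + 48016 = -8*(-34 + √1220) + 48016 = -8*(-34 + 2*√305) + 48016 = (272 - 16*√305) + 48016 = 48288 - 16*√305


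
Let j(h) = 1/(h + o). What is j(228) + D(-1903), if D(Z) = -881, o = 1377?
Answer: -1414004/1605 ≈ -881.00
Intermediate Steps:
j(h) = 1/(1377 + h) (j(h) = 1/(h + 1377) = 1/(1377 + h))
j(228) + D(-1903) = 1/(1377 + 228) - 881 = 1/1605 - 881 = -1414004/1605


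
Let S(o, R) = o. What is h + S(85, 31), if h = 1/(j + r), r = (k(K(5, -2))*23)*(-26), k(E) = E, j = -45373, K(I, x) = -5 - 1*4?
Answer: 3399234/39991 ≈ 85.000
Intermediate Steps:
K(I, x) = -9 (K(I, x) = -5 - 4 = -9)
r = 5382 (r = -9*23*(-26) = -207*(-26) = 5382)
h = -1/39991 (h = 1/(-45373 + 5382) = 1/(-39991) = -1/39991 ≈ -2.5006e-5)
h + S(85, 31) = -1/39991 + 85 = 3399234/39991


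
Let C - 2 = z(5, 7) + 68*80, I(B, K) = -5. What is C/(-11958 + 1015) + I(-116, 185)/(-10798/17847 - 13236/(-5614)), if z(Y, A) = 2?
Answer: -643804546495/192162275356 ≈ -3.3503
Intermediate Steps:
C = 5444 (C = 2 + (2 + 68*80) = 2 + (2 + 5440) = 2 + 5442 = 5444)
C/(-11958 + 1015) + I(-116, 185)/(-10798/17847 - 13236/(-5614)) = 5444/(-11958 + 1015) - 5/(-10798/17847 - 13236/(-5614)) = 5444/(-10943) - 5/(-10798*1/17847 - 13236*(-1/5614)) = 5444*(-1/10943) - 5/(-10798/17847 + 6618/2807) = -5444/10943 - 5/87801460/50096529 = -5444/10943 - 5*50096529/87801460 = -5444/10943 - 50096529/17560292 = -643804546495/192162275356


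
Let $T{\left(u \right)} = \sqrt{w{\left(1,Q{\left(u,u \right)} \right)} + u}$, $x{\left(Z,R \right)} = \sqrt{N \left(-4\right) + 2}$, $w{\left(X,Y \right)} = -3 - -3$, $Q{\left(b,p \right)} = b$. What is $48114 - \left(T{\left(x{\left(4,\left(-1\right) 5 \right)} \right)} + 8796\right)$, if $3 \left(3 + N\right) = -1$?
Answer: $39318 - \frac{3^{\frac{3}{4}} \sqrt[4]{46}}{3} \approx 39316.0$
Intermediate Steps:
$N = - \frac{10}{3}$ ($N = -3 + \frac{1}{3} \left(-1\right) = -3 - \frac{1}{3} = - \frac{10}{3} \approx -3.3333$)
$w{\left(X,Y \right)} = 0$ ($w{\left(X,Y \right)} = -3 + 3 = 0$)
$x{\left(Z,R \right)} = \frac{\sqrt{138}}{3}$ ($x{\left(Z,R \right)} = \sqrt{\left(- \frac{10}{3}\right) \left(-4\right) + 2} = \sqrt{\frac{40}{3} + 2} = \sqrt{\frac{46}{3}} = \frac{\sqrt{138}}{3}$)
$T{\left(u \right)} = \sqrt{u}$ ($T{\left(u \right)} = \sqrt{0 + u} = \sqrt{u}$)
$48114 - \left(T{\left(x{\left(4,\left(-1\right) 5 \right)} \right)} + 8796\right) = 48114 - \left(\sqrt{\frac{\sqrt{138}}{3}} + 8796\right) = 48114 - \left(\frac{3^{\frac{3}{4}} \sqrt[4]{46}}{3} + 8796\right) = 48114 - \left(8796 + \frac{3^{\frac{3}{4}} \sqrt[4]{46}}{3}\right) = 39318 - \frac{3^{\frac{3}{4}} \sqrt[4]{46}}{3}$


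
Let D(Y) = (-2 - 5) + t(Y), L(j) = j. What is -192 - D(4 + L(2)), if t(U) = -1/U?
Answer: -1109/6 ≈ -184.83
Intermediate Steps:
D(Y) = -7 - 1/Y (D(Y) = (-2 - 5) - 1/Y = -7 - 1/Y)
-192 - D(4 + L(2)) = -192 - (-7 - 1/(4 + 2)) = -192 - (-7 - 1/6) = -192 - (-7 - 1*⅙) = -192 - (-7 - ⅙) = -192 - 1*(-43/6) = -192 + 43/6 = -1109/6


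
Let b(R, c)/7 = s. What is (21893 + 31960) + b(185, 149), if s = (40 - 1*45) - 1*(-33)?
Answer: 54049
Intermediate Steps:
s = 28 (s = (40 - 45) + 33 = -5 + 33 = 28)
b(R, c) = 196 (b(R, c) = 7*28 = 196)
(21893 + 31960) + b(185, 149) = (21893 + 31960) + 196 = 53853 + 196 = 54049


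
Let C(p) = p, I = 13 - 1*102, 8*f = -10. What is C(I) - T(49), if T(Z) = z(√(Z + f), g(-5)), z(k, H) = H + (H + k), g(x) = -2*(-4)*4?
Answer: -153 - √191/2 ≈ -159.91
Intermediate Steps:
f = -5/4 (f = (⅛)*(-10) = -5/4 ≈ -1.2500)
g(x) = 32 (g(x) = 8*4 = 32)
I = -89 (I = 13 - 102 = -89)
z(k, H) = k + 2*H
T(Z) = 64 + √(-5/4 + Z) (T(Z) = √(Z - 5/4) + 2*32 = √(-5/4 + Z) + 64 = 64 + √(-5/4 + Z))
C(I) - T(49) = -89 - (64 + √(-5 + 4*49)/2) = -89 - (64 + √(-5 + 196)/2) = -89 - (64 + √191/2) = -89 + (-64 - √191/2) = -153 - √191/2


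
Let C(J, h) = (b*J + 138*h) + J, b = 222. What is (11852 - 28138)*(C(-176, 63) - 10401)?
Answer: 666993130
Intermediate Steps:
C(J, h) = 138*h + 223*J (C(J, h) = (222*J + 138*h) + J = (138*h + 222*J) + J = 138*h + 223*J)
(11852 - 28138)*(C(-176, 63) - 10401) = (11852 - 28138)*((138*63 + 223*(-176)) - 10401) = -16286*((8694 - 39248) - 10401) = -16286*(-30554 - 10401) = -16286*(-40955) = 666993130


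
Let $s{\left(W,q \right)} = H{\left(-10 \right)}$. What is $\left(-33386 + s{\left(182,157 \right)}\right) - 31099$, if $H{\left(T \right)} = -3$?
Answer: $-64488$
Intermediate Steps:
$s{\left(W,q \right)} = -3$
$\left(-33386 + s{\left(182,157 \right)}\right) - 31099 = \left(-33386 - 3\right) - 31099 = -33389 - 31099 = -64488$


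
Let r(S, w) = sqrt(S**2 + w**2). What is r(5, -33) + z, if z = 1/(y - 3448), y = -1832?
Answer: -1/5280 + sqrt(1114) ≈ 33.376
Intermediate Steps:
z = -1/5280 (z = 1/(-1832 - 3448) = 1/(-5280) = -1/5280 ≈ -0.00018939)
r(5, -33) + z = sqrt(5**2 + (-33)**2) - 1/5280 = sqrt(25 + 1089) - 1/5280 = sqrt(1114) - 1/5280 = -1/5280 + sqrt(1114)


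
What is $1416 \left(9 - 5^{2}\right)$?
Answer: $-22656$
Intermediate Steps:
$1416 \left(9 - 5^{2}\right) = 1416 \left(9 - 25\right) = 1416 \left(-16\right) = -22656$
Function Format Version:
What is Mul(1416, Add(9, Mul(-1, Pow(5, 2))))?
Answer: -22656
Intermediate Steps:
Mul(1416, Add(9, Mul(-1, Pow(5, 2)))) = Mul(1416, Add(9, Mul(-1, 25))) = Mul(1416, Add(9, -25)) = Mul(1416, -16) = -22656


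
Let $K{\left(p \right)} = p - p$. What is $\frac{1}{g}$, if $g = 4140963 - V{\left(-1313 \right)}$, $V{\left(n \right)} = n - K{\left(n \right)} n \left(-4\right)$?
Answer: $\frac{1}{4142276} \approx 2.4141 \cdot 10^{-7}$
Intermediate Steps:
$K{\left(p \right)} = 0$
$V{\left(n \right)} = n$ ($V{\left(n \right)} = n - 0 n \left(-4\right) = n - 0 \left(-4\right) = n - 0 = n + 0 = n$)
$g = 4142276$ ($g = 4140963 - -1313 = 4140963 + 1313 = 4142276$)
$\frac{1}{g} = \frac{1}{4142276}$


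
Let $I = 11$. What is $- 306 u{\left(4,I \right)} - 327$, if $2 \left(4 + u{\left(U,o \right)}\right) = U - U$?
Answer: $897$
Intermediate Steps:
$u{\left(U,o \right)} = -4$ ($u{\left(U,o \right)} = -4 + \frac{U - U}{2} = -4 + \frac{1}{2} \cdot 0 = -4 + 0 = -4$)
$- 306 u{\left(4,I \right)} - 327 = \left(-306\right) \left(-4\right) - 327 = 1224 - 327 = 897$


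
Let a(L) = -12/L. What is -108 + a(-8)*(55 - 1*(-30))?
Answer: 39/2 ≈ 19.500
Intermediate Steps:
-108 + a(-8)*(55 - 1*(-30)) = -108 + (-12/(-8))*(55 - 1*(-30)) = -108 + (-12*(-⅛))*(55 + 30) = -108 + (3/2)*85 = -108 + 255/2 = 39/2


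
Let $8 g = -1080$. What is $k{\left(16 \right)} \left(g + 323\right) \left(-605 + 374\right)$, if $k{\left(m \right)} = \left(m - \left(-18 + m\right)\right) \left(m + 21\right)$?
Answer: $-28923048$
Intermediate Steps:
$g = -135$ ($g = \frac{1}{8} \left(-1080\right) = -135$)
$k{\left(m \right)} = 378 + 18 m$ ($k{\left(m \right)} = 18 \left(21 + m\right) = 378 + 18 m$)
$k{\left(16 \right)} \left(g + 323\right) \left(-605 + 374\right) = \left(378 + 18 \cdot 16\right) \left(-135 + 323\right) \left(-605 + 374\right) = \left(378 + 288\right) 188 \left(-231\right) = 666 \left(-43428\right) = -28923048$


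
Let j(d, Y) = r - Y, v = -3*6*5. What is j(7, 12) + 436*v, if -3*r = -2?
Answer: -117754/3 ≈ -39251.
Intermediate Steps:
v = -90 (v = -18*5 = -90)
r = ⅔ (r = -⅓*(-2) = ⅔ ≈ 0.66667)
j(d, Y) = ⅔ - Y
j(7, 12) + 436*v = (⅔ - 1*12) + 436*(-90) = (⅔ - 12) - 39240 = -34/3 - 39240 = -117754/3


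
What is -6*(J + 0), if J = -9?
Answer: 54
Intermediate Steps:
-6*(J + 0) = -6*(-9 + 0) = -6*(-9) = 54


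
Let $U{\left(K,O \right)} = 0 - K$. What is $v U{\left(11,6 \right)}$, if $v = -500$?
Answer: $5500$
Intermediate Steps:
$U{\left(K,O \right)} = - K$
$v U{\left(11,6 \right)} = - 500 \left(\left(-1\right) 11\right) = \left(-500\right) \left(-11\right) = 5500$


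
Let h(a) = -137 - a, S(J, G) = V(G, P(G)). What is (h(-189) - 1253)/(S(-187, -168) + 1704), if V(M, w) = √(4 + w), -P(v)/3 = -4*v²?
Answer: -511626/641231 + 1201*√84673/1282462 ≈ -0.52538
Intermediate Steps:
P(v) = 12*v² (P(v) = -(-12)*v² = 12*v²)
S(J, G) = √(4 + 12*G²)
(h(-189) - 1253)/(S(-187, -168) + 1704) = ((-137 - 1*(-189)) - 1253)/(2*√(1 + 3*(-168)²) + 1704) = ((-137 + 189) - 1253)/(2*√(1 + 3*28224) + 1704) = (52 - 1253)/(2*√(1 + 84672) + 1704) = -1201/(2*√84673 + 1704) = -1201/(1704 + 2*√84673)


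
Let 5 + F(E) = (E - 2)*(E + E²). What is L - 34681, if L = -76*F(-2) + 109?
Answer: -33584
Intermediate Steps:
F(E) = -5 + (-2 + E)*(E + E²) (F(E) = -5 + (E - 2)*(E + E²) = -5 + (-2 + E)*(E + E²))
L = 1097 (L = -76*(-5 + (-2)³ - 1*(-2)² - 2*(-2)) + 109 = -76*(-5 - 8 - 1*4 + 4) + 109 = -76*(-5 - 8 - 4 + 4) + 109 = -76*(-13) + 109 = 988 + 109 = 1097)
L - 34681 = 1097 - 34681 = -33584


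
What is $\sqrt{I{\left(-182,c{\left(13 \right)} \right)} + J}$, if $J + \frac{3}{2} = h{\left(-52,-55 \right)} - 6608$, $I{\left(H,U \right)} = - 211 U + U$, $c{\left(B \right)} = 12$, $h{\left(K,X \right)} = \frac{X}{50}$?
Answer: $\frac{i \sqrt{228265}}{5} \approx 95.554 i$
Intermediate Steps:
$h{\left(K,X \right)} = \frac{X}{50}$ ($h{\left(K,X \right)} = X \frac{1}{50} = \frac{X}{50}$)
$I{\left(H,U \right)} = - 210 U$
$J = - \frac{33053}{5}$ ($J = - \frac{3}{2} + \left(\frac{1}{50} \left(-55\right) - 6608\right) = - \frac{3}{2} - \frac{66091}{10} = - \frac{33053}{5} \approx -6610.6$)
$\sqrt{I{\left(-182,c{\left(13 \right)} \right)} + J} = \sqrt{\left(-210\right) 12 - \frac{33053}{5}} = \sqrt{-2520 - \frac{33053}{5}} = \sqrt{- \frac{45653}{5}} = \frac{i \sqrt{228265}}{5}$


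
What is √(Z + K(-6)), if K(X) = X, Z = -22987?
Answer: I*√22993 ≈ 151.63*I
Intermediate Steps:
√(Z + K(-6)) = √(-22987 - 6) = √(-22993) = I*√22993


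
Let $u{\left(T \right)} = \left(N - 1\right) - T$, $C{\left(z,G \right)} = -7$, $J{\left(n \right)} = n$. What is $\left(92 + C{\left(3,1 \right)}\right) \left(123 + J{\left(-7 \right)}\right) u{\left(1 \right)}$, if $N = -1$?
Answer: $-29580$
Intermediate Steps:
$u{\left(T \right)} = -2 - T$ ($u{\left(T \right)} = \left(-1 - 1\right) - T = -2 - T$)
$\left(92 + C{\left(3,1 \right)}\right) \left(123 + J{\left(-7 \right)}\right) u{\left(1 \right)} = \left(92 - 7\right) \left(123 - 7\right) \left(-2 - 1\right) = 85 \cdot 116 \left(-2 - 1\right) = 9860 \left(-3\right) = -29580$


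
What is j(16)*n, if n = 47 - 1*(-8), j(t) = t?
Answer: 880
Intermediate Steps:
n = 55 (n = 47 + 8 = 55)
j(16)*n = 16*55 = 880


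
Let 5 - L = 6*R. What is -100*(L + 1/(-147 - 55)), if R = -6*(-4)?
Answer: 1403950/101 ≈ 13901.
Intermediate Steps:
R = 24 (R = -1*(-24) = 24)
L = -139 (L = 5 - 6*24 = 5 - 1*144 = 5 - 144 = -139)
-100*(L + 1/(-147 - 55)) = -100*(-139 + 1/(-147 - 55)) = -100*(-139 + 1/(-202)) = -100*(-139 - 1/202) = -100*(-28079/202) = 1403950/101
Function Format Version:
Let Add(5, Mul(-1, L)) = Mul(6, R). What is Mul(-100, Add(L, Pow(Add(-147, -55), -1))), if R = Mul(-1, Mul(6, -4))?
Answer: Rational(1403950, 101) ≈ 13901.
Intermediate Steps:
R = 24 (R = Mul(-1, -24) = 24)
L = -139 (L = Add(5, Mul(-1, Mul(6, 24))) = Add(5, Mul(-1, 144)) = Add(5, -144) = -139)
Mul(-100, Add(L, Pow(Add(-147, -55), -1))) = Mul(-100, Add(-139, Pow(Add(-147, -55), -1))) = Mul(-100, Add(-139, Pow(-202, -1))) = Mul(-100, Add(-139, Rational(-1, 202))) = Mul(-100, Rational(-28079, 202)) = Rational(1403950, 101)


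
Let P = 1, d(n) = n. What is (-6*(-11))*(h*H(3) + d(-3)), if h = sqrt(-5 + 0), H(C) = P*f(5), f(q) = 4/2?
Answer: -198 + 132*I*sqrt(5) ≈ -198.0 + 295.16*I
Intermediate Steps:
f(q) = 2 (f(q) = 4*(1/2) = 2)
H(C) = 2 (H(C) = 1*2 = 2)
h = I*sqrt(5) (h = sqrt(-5) = I*sqrt(5) ≈ 2.2361*I)
(-6*(-11))*(h*H(3) + d(-3)) = (-6*(-11))*((I*sqrt(5))*2 - 3) = 66*(2*I*sqrt(5) - 3) = 66*(-3 + 2*I*sqrt(5)) = -198 + 132*I*sqrt(5)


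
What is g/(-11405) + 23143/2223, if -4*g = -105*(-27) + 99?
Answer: 531152971/50706630 ≈ 10.475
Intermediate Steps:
g = -1467/2 (g = -(-105*(-27) + 99)/4 = -(2835 + 99)/4 = -¼*2934 = -1467/2 ≈ -733.50)
g/(-11405) + 23143/2223 = -1467/2/(-11405) + 23143/2223 = -1467/2*(-1/11405) + 23143*(1/2223) = 1467/22810 + 23143/2223 = 531152971/50706630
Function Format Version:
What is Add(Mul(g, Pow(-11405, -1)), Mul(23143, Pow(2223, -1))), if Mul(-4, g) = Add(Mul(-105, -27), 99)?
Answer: Rational(531152971, 50706630) ≈ 10.475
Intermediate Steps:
g = Rational(-1467, 2) (g = Mul(Rational(-1, 4), Add(Mul(-105, -27), 99)) = Mul(Rational(-1, 4), Add(2835, 99)) = Mul(Rational(-1, 4), 2934) = Rational(-1467, 2) ≈ -733.50)
Add(Mul(g, Pow(-11405, -1)), Mul(23143, Pow(2223, -1))) = Add(Mul(Rational(-1467, 2), Pow(-11405, -1)), Mul(23143, Pow(2223, -1))) = Add(Mul(Rational(-1467, 2), Rational(-1, 11405)), Mul(23143, Rational(1, 2223))) = Add(Rational(1467, 22810), Rational(23143, 2223)) = Rational(531152971, 50706630)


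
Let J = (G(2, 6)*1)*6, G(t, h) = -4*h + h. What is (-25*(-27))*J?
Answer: -72900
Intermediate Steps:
G(t, h) = -3*h
J = -108 (J = (-3*6*1)*6 = -18*1*6 = -18*6 = -108)
(-25*(-27))*J = -25*(-27)*(-108) = 675*(-108) = -72900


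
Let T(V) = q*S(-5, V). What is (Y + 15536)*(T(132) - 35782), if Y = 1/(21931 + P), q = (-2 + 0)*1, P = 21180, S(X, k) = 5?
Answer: -23972497212624/43111 ≈ -5.5606e+8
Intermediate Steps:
q = -2 (q = -2*1 = -2)
T(V) = -10 (T(V) = -2*5 = -10)
Y = 1/43111 (Y = 1/(21931 + 21180) = 1/43111 ≈ 2.3196e-5)
(Y + 15536)*(T(132) - 35782) = (1/43111 + 15536)*(-10 - 35782) = (669772497/43111)*(-35792) = -23972497212624/43111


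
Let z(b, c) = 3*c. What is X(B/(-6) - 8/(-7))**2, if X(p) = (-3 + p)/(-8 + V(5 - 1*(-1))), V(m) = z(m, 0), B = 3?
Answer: 1089/12544 ≈ 0.086814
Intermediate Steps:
V(m) = 0 (V(m) = 3*0 = 0)
X(p) = 3/8 - p/8 (X(p) = (-3 + p)/(-8 + 0) = (-3 + p)/(-8) = (-3 + p)*(-1/8) = 3/8 - p/8)
X(B/(-6) - 8/(-7))**2 = (3/8 - (3/(-6) - 8/(-7))/8)**2 = (3/8 - (3*(-1/6) - 8*(-1/7))/8)**2 = (3/8 - (-1/2 + 8/7)/8)**2 = (3/8 - 1/8*9/14)**2 = (3/8 - 9/112)**2 = (33/112)**2 = 1089/12544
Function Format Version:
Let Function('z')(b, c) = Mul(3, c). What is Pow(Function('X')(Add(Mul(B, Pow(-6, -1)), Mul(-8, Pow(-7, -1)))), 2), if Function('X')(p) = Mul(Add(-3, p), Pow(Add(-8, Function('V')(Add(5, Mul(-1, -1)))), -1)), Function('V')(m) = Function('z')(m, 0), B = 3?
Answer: Rational(1089, 12544) ≈ 0.086814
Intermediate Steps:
Function('V')(m) = 0 (Function('V')(m) = Mul(3, 0) = 0)
Function('X')(p) = Add(Rational(3, 8), Mul(Rational(-1, 8), p)) (Function('X')(p) = Mul(Add(-3, p), Pow(Add(-8, 0), -1)) = Mul(Add(-3, p), Pow(-8, -1)) = Mul(Add(-3, p), Rational(-1, 8)) = Add(Rational(3, 8), Mul(Rational(-1, 8), p)))
Pow(Function('X')(Add(Mul(B, Pow(-6, -1)), Mul(-8, Pow(-7, -1)))), 2) = Pow(Add(Rational(3, 8), Mul(Rational(-1, 8), Add(Mul(3, Pow(-6, -1)), Mul(-8, Pow(-7, -1))))), 2) = Pow(Add(Rational(3, 8), Mul(Rational(-1, 8), Add(Mul(3, Rational(-1, 6)), Mul(-8, Rational(-1, 7))))), 2) = Pow(Add(Rational(3, 8), Mul(Rational(-1, 8), Add(Rational(-1, 2), Rational(8, 7)))), 2) = Pow(Add(Rational(3, 8), Mul(Rational(-1, 8), Rational(9, 14))), 2) = Pow(Add(Rational(3, 8), Rational(-9, 112)), 2) = Pow(Rational(33, 112), 2) = Rational(1089, 12544)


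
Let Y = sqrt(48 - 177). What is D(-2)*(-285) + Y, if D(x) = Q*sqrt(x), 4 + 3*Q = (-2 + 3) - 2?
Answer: I*(sqrt(129) + 475*sqrt(2)) ≈ 683.11*I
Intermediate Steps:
Y = I*sqrt(129) (Y = sqrt(-129) = I*sqrt(129) ≈ 11.358*I)
Q = -5/3 (Q = -4/3 + ((-2 + 3) - 2)/3 = -4/3 + (1 - 2)/3 = -4/3 + (1/3)*(-1) = -4/3 - 1/3 = -5/3 ≈ -1.6667)
D(x) = -5*sqrt(x)/3
D(-2)*(-285) + Y = -5*I*sqrt(2)/3*(-285) + I*sqrt(129) = 475*I*sqrt(2) + I*sqrt(129) = I*sqrt(129) + 475*I*sqrt(2)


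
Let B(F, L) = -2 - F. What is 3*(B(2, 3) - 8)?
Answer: -36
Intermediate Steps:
3*(B(2, 3) - 8) = 3*((-2 - 1*2) - 8) = 3*((-2 - 2) - 8) = 3*(-4 - 8) = 3*(-12) = -36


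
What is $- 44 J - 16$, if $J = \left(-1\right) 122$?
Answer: $5352$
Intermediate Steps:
$J = -122$
$- 44 J - 16 = \left(-44\right) \left(-122\right) - 16 = 5368 - 16 = 5352$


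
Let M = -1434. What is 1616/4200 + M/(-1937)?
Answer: 1144124/1016925 ≈ 1.1251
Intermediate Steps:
1616/4200 + M/(-1937) = 1616/4200 - 1434/(-1937) = 1616*(1/4200) - 1434*(-1/1937) = 202/525 + 1434/1937 = 1144124/1016925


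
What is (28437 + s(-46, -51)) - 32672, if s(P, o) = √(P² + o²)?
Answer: -4235 + √4717 ≈ -4166.3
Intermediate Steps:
(28437 + s(-46, -51)) - 32672 = (28437 + √((-46)² + (-51)²)) - 32672 = (28437 + √(2116 + 2601)) - 32672 = (28437 + √4717) - 32672 = -4235 + √4717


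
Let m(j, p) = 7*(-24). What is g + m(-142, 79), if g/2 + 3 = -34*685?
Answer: -46754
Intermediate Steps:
g = -46586 (g = -6 + 2*(-34*685) = -6 + 2*(-23290) = -6 - 46580 = -46586)
m(j, p) = -168
g + m(-142, 79) = -46586 - 168 = -46754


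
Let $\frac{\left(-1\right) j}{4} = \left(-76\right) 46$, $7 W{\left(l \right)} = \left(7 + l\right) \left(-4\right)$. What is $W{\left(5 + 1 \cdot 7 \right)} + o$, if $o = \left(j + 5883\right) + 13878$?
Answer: $\frac{236139}{7} \approx 33734.0$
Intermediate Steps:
$W{\left(l \right)} = -4 - \frac{4 l}{7}$ ($W{\left(l \right)} = \frac{\left(7 + l\right) \left(-4\right)}{7} = \frac{-28 - 4 l}{7} = -4 - \frac{4 l}{7}$)
$j = 13984$ ($j = - 4 \left(\left(-76\right) 46\right) = \left(-4\right) \left(-3496\right) = 13984$)
$o = 33745$ ($o = \left(13984 + 5883\right) + 13878 = 19867 + 13878 = 33745$)
$W{\left(5 + 1 \cdot 7 \right)} + o = \left(-4 - \frac{4 \left(5 + 1 \cdot 7\right)}{7}\right) + 33745 = \left(-4 - \frac{4 \left(5 + 7\right)}{7}\right) + 33745 = \left(-4 - \frac{48}{7}\right) + 33745 = - \frac{76}{7} + 33745 = \frac{236139}{7}$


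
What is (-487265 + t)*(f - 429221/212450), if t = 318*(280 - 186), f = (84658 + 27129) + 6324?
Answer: -1639502701060131/30350 ≈ -5.4020e+10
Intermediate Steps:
f = 118111 (f = 111787 + 6324 = 118111)
t = 29892 (t = 318*94 = 29892)
(-487265 + t)*(f - 429221/212450) = (-487265 + 29892)*(118111 - 429221/212450) = -457373*(118111 - 429221*1/212450) = -457373*(118111 - 429221/212450) = -457373*25092252729/212450 = -1639502701060131/30350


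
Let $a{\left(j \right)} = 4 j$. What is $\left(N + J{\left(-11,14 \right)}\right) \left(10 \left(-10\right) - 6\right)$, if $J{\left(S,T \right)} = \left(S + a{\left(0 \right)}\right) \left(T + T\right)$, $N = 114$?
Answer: $20564$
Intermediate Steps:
$J{\left(S,T \right)} = 2 S T$ ($J{\left(S,T \right)} = \left(S + 4 \cdot 0\right) \left(T + T\right) = \left(S + 0\right) 2 T = S 2 T = 2 S T$)
$\left(N + J{\left(-11,14 \right)}\right) \left(10 \left(-10\right) - 6\right) = \left(114 + 2 \left(-11\right) 14\right) \left(10 \left(-10\right) - 6\right) = \left(114 - 308\right) \left(-100 - 6\right) = \left(-194\right) \left(-106\right) = 20564$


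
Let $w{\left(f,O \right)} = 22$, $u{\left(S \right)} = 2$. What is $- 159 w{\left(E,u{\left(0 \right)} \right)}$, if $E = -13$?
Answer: $-3498$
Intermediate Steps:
$- 159 w{\left(E,u{\left(0 \right)} \right)} = \left(-159\right) 22 = -3498$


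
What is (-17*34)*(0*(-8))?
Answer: 0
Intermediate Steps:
(-17*34)*(0*(-8)) = -578*0 = 0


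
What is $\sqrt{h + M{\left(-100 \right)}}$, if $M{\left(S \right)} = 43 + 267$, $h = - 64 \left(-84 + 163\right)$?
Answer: $i \sqrt{4746} \approx 68.891 i$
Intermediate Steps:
$h = -5056$ ($h = \left(-64\right) 79 = -5056$)
$M{\left(S \right)} = 310$
$\sqrt{h + M{\left(-100 \right)}} = \sqrt{-5056 + 310} = \sqrt{-4746} = i \sqrt{4746}$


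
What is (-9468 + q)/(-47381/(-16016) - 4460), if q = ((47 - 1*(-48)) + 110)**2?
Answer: -521432912/71383979 ≈ -7.3046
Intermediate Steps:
q = 42025 (q = ((47 + 48) + 110)**2 = (95 + 110)**2 = 205**2 = 42025)
(-9468 + q)/(-47381/(-16016) - 4460) = (-9468 + 42025)/(-47381/(-16016) - 4460) = 32557/(-47381*(-1/16016) - 4460) = 32557/(47381/16016 - 4460) = 32557/(-71383979/16016) = 32557*(-16016/71383979) = -521432912/71383979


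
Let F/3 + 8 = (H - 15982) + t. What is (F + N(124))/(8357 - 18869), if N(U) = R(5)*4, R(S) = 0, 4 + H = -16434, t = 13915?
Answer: 6171/1168 ≈ 5.2834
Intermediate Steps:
H = -16438 (H = -4 - 16434 = -16438)
N(U) = 0 (N(U) = 0*4 = 0)
F = -55539 (F = -24 + 3*((-16438 - 15982) + 13915) = -24 + 3*(-32420 + 13915) = -24 + 3*(-18505) = -24 - 55515 = -55539)
(F + N(124))/(8357 - 18869) = (-55539 + 0)/(8357 - 18869) = -55539/(-10512) = -55539*(-1/10512) = 6171/1168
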